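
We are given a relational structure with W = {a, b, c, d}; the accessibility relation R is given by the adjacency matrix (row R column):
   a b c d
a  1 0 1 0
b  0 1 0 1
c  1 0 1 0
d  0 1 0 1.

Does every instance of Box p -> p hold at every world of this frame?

Axiom T corresponds to the accessibility relation being reflexive.
Reflexive: yes — every world is R-related to itself.

Yes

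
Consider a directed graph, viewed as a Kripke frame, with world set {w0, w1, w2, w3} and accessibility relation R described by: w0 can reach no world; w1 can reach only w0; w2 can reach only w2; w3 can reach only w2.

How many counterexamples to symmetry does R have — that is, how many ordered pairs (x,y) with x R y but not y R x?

2

Enumerating: (w1,w0), (w3,w2).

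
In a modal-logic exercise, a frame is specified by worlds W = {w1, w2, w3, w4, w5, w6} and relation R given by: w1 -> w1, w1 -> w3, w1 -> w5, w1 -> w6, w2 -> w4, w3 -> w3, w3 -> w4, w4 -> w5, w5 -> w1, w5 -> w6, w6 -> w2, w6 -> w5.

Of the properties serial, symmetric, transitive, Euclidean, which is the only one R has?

serial

Serial: yes — every world has a successor (e.g. w1 R w1).
Symmetric: no — w1 R w3 but not w3 R w1.
Transitive: no — w1 R w3 and w3 R w4, but not w1 R w4.
Euclidean: no — w1 R w3 and w1 R w5, but not w3 R w5.
Only serial holds.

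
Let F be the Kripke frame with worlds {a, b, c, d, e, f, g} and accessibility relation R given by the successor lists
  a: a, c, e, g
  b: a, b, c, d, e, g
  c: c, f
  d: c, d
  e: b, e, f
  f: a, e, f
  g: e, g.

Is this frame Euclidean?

No

Euclidean: no — a R c and a R e, but not c R e.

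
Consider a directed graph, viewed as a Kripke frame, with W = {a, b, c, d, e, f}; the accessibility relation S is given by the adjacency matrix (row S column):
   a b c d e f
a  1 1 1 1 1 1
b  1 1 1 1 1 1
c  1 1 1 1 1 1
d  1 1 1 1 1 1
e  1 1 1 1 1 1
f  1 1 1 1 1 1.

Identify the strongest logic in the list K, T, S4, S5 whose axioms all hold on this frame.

S5

Reflexive (axiom T): yes — every world is S-related to itself.
Transitive (axiom 4): yes — every two-step S-path is closed by a direct edge.
Euclidean (axiom 5): yes — any two successors of a common world are S-related.
So F validates K, T, S4, S5. The strongest is S5.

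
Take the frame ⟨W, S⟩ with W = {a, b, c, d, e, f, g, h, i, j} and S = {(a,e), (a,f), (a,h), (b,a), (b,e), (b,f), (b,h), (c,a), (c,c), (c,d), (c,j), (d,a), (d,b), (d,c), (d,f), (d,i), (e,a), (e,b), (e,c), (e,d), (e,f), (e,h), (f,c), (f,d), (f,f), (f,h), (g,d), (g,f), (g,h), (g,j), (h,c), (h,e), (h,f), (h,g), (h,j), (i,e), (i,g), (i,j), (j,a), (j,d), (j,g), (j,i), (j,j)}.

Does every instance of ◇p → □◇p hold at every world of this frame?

No

By correspondence theory, 5 is valid on a frame iff S is Euclidean.
Euclidean: no — a S f and a S e, but not f S e.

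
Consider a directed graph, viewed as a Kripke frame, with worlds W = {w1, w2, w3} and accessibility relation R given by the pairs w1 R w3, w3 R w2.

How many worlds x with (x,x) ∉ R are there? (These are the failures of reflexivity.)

Enumerating: w1, w2, w3.

3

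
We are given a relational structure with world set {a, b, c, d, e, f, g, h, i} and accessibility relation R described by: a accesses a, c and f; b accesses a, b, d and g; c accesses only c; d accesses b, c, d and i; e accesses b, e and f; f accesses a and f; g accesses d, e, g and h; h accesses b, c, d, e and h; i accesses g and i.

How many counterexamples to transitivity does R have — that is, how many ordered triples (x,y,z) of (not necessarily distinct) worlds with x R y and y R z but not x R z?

28

Enumerating: (b,a,c), (b,a,f), (b,d,c), (b,d,i), (b,g,e), (b,g,h), (d,b,a), (d,b,g), (d,i,g), (e,b,a), (e,b,d), (e,b,g), … and 16 more.
Total: 28.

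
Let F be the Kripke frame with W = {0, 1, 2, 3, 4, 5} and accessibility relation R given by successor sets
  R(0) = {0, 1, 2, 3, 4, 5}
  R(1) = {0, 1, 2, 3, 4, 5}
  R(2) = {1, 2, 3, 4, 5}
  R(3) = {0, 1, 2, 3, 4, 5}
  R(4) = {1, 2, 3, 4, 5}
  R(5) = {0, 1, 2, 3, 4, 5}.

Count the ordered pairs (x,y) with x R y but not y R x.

2

Enumerating: (0,2), (0,4).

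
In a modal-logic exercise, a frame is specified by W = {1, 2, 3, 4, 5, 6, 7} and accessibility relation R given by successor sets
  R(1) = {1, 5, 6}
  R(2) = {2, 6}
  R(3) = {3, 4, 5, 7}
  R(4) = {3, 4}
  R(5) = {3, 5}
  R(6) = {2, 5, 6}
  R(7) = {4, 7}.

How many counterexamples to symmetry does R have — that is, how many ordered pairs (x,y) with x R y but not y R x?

5

Enumerating: (1,5), (1,6), (3,7), (6,5), (7,4).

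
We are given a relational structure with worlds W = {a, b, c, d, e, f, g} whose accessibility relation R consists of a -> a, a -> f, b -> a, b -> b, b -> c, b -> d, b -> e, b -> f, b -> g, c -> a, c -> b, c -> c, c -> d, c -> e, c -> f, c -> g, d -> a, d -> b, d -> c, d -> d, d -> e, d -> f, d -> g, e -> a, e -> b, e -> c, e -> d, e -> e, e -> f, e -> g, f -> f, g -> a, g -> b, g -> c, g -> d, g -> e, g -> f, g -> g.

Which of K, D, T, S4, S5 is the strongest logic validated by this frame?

Serial (axiom D): yes — every world has a successor (e.g. a R a).
Reflexive (axiom T): yes — every world is R-related to itself.
Transitive (axiom 4): yes — every two-step R-path is closed by a direct edge.
Euclidean (axiom 5): no — b R a and b R c, but not a R c.
So F validates K, D, T, S4; S5 would additionally require R to be Euclidean. The strongest is S4.

S4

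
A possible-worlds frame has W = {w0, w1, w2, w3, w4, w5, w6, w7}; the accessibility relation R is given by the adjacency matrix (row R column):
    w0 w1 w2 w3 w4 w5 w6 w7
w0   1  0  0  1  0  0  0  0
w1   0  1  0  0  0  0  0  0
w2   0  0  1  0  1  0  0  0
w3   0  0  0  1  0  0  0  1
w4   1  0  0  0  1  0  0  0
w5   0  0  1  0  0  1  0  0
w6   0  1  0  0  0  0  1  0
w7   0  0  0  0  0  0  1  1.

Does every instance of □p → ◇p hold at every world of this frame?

Yes

By correspondence theory, D is valid on a frame iff R is serial.
Serial: yes — every world has a successor (e.g. w0 R w0).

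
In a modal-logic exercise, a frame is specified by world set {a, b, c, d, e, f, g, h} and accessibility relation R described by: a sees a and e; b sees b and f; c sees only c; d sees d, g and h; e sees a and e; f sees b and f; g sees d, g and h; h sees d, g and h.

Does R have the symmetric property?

Symmetric: yes — every pair in R has its reverse in R.

Yes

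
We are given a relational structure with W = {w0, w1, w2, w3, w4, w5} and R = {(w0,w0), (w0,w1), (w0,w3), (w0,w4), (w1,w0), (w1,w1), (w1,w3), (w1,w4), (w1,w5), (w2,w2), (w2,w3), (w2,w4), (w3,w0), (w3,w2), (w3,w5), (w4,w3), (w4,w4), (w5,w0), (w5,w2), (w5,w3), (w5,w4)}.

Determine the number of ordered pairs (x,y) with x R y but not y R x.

9

Enumerating: (w0,w4), (w1,w3), (w1,w4), (w1,w5), (w2,w4), (w4,w3), (w5,w0), (w5,w2), (w5,w4).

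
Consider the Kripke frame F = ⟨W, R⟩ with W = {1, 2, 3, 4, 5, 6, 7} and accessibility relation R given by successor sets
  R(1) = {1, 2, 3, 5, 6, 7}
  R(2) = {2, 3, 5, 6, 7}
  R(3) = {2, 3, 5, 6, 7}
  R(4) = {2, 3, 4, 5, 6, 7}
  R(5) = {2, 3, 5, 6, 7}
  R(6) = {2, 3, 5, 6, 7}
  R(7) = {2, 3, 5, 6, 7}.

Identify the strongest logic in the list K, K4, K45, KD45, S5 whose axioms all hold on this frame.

Transitive (axiom 4): yes — every two-step R-path is closed by a direct edge.
Euclidean (axiom 5): no — 1 R 2 and 1 R 1, but not 2 R 1.
Serial (axiom D): yes — every world has a successor (e.g. 1 R 1).
Reflexive (axiom T): yes — every world is R-related to itself.
So F validates K, K4; K45 would additionally require R to be Euclidean. The strongest is K4.

K4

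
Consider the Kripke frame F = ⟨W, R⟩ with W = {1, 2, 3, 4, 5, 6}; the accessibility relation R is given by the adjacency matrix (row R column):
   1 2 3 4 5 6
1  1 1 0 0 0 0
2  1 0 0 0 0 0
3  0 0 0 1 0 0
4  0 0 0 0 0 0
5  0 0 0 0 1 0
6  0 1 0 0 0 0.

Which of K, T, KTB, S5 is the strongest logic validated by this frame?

Reflexive (axiom T): no — 2 is not related to itself.
Symmetric (axiom B): no — 3 R 4 but not 4 R 3.
Euclidean (axiom 5): no — 1 R 2 and 1 R 2, but not 2 R 2.
So F validates K; T would additionally require R to be reflexive. The strongest is K.

K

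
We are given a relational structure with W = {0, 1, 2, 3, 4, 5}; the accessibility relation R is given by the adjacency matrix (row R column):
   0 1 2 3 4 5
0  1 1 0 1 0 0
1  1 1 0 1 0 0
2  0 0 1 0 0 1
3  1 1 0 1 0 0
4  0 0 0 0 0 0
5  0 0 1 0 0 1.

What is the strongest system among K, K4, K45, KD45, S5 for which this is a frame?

K45

Transitive (axiom 4): yes — every two-step R-path is closed by a direct edge.
Euclidean (axiom 5): yes — any two successors of a common world are R-related.
Serial (axiom D): no — 4 has no R-successor.
Reflexive (axiom T): no — 4 is not related to itself.
So F validates K, K4, K45; KD45 would additionally require R to be serial. The strongest is K45.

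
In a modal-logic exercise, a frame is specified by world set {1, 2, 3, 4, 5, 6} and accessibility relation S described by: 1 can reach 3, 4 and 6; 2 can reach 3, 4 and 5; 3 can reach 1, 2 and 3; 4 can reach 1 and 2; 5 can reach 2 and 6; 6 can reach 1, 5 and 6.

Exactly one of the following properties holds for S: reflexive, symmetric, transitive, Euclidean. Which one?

Reflexive: no — 1 is not related to itself.
Symmetric: yes — every pair in S has its reverse in S.
Transitive: no — 1 S 3 and 3 S 2, but not 1 S 2.
Euclidean: no — 1 S 3 and 1 S 4, but not 3 S 4.
Only symmetric holds.

symmetric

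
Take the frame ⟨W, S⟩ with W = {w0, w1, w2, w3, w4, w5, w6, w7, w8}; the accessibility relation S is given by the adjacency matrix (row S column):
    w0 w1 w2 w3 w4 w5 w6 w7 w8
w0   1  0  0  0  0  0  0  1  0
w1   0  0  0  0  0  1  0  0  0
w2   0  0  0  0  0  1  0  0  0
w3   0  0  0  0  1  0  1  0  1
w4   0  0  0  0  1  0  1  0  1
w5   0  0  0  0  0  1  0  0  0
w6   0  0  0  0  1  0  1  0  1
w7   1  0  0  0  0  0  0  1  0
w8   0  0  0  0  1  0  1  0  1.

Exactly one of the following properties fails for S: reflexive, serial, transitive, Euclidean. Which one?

reflexive

Reflexive: no — w1 is not related to itself.
Serial: yes — every world has a successor (e.g. w0 S w0).
Transitive: yes — every two-step S-path is closed by a direct edge.
Euclidean: yes — any two successors of a common world are S-related.
Only reflexive fails.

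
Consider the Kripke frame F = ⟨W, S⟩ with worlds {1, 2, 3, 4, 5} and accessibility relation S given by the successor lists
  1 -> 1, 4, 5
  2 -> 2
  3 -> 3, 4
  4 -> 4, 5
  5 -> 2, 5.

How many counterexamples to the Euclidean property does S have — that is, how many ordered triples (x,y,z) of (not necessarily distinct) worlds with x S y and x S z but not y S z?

Enumerating: (1,4,1), (1,5,1), (1,5,4), (3,4,3), (4,5,4), (5,2,5).

6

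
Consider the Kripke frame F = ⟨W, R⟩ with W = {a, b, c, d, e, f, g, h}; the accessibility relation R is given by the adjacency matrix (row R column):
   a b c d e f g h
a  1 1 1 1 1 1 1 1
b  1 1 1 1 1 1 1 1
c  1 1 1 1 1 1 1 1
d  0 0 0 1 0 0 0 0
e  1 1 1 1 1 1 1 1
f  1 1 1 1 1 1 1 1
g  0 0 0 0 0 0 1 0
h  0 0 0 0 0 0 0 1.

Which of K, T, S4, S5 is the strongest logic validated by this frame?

Reflexive (axiom T): yes — every world is R-related to itself.
Transitive (axiom 4): yes — every two-step R-path is closed by a direct edge.
Euclidean (axiom 5): no — a R d and a R b, but not d R b.
So F validates K, T, S4; S5 would additionally require R to be Euclidean. The strongest is S4.

S4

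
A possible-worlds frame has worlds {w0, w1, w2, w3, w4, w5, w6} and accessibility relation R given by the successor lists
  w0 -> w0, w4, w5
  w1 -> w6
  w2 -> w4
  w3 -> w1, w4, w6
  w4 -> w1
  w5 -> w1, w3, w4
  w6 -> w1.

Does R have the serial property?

Yes

Serial: yes — every world has a successor (e.g. w0 R w0).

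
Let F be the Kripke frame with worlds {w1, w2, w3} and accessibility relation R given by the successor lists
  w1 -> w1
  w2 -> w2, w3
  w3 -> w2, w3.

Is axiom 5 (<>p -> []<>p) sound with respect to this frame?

Axiom 5 corresponds to the accessibility relation being Euclidean.
Euclidean: yes — any two successors of a common world are R-related.

Yes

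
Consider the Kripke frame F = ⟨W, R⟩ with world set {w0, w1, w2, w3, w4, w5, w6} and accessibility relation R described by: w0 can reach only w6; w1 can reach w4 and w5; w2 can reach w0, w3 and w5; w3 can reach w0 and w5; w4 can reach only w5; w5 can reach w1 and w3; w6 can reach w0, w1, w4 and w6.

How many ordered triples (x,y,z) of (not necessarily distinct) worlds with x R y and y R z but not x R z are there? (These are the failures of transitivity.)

Enumerating: (w0,w6,w0), (w0,w6,w1), (w0,w6,w4), (w1,w5,w1), (w1,w5,w3), (w2,w0,w6), (w2,w5,w1), (w3,w0,w6), (w3,w5,w1), (w3,w5,w3), (w4,w5,w1), (w4,w5,w3), (w5,w1,w4), (w5,w1,w5), (w5,w3,w0), (w5,w3,w5), (w6,w1,w5), (w6,w4,w5).

18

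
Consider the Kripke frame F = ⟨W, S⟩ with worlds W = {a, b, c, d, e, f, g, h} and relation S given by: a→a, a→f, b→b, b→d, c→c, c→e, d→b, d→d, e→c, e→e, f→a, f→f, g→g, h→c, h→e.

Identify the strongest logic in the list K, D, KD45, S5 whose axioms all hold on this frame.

Serial (axiom D): yes — every world has a successor (e.g. a S a).
Euclidean (axiom 5): yes — any two successors of a common world are S-related.
Transitive (axiom 4): yes — every two-step S-path is closed by a direct edge.
Reflexive (axiom T): no — h is not related to itself.
So F validates K, D, KD45; S5 would additionally require S to be reflexive. The strongest is KD45.

KD45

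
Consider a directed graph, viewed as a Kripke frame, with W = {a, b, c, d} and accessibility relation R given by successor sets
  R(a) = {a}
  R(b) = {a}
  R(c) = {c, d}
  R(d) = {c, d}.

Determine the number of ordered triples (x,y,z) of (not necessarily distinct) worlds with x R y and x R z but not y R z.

0

R is Euclidean; there are no such tuples.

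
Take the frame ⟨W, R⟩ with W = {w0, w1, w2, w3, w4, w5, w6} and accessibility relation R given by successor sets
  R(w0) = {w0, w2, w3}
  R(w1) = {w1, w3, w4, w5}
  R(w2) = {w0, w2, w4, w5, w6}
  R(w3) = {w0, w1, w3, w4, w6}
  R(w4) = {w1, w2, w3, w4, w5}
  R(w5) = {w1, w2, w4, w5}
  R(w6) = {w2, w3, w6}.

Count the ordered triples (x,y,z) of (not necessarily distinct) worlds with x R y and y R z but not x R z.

34

Enumerating: (w0,w2,w4), (w0,w2,w5), (w0,w2,w6), (w0,w3,w1), (w0,w3,w4), (w0,w3,w6), (w1,w3,w0), (w1,w3,w6), (w1,w4,w2), (w1,w5,w2), (w2,w0,w3), (w2,w4,w1), … and 22 more.
Total: 34.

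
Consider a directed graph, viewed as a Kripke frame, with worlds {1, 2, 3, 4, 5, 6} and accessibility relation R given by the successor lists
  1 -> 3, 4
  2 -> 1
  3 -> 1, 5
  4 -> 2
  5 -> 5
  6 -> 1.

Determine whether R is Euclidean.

Euclidean: no — 1 R 3 and 1 R 4, but not 3 R 4.

No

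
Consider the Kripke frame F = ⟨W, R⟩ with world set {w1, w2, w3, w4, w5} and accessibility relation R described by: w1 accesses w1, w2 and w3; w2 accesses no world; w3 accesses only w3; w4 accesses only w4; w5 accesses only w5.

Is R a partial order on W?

Reflexive: no — w2 is not related to itself.
Transitive: yes — every two-step R-path is closed by a direct edge.
Antisymmetric: yes — no distinct pair is related both ways.
So R is not a partial order.

No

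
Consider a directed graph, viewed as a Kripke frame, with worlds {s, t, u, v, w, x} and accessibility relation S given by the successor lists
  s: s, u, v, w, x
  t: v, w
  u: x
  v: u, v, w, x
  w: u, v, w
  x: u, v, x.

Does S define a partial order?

Reflexive: no — t is not related to itself.
Transitive: no — t S v and v S u, but not t S u.
Antisymmetric: no — u S x and x S u with u ≠ x.
So S is not a partial order.

No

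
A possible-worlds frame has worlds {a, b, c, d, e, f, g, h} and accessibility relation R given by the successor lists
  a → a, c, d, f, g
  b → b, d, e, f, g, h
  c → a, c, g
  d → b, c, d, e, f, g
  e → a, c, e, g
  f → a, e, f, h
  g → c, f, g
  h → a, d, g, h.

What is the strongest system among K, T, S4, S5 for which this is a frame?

Reflexive (axiom T): yes — every world is R-related to itself.
Transitive (axiom 4): no — a R d and d R b, but not a R b.
Euclidean (axiom 5): no — a R c and a R d, but not c R d.
So F validates K, T; S4 would additionally require R to be transitive. The strongest is T.

T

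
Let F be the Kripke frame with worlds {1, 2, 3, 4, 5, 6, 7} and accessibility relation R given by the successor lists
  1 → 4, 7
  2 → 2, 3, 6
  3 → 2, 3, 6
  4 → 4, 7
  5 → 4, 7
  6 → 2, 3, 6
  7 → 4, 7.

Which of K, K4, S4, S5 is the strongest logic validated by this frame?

K4

Transitive (axiom 4): yes — every two-step R-path is closed by a direct edge.
Reflexive (axiom T): no — 1 is not related to itself.
Euclidean (axiom 5): yes — any two successors of a common world are R-related.
So F validates K, K4; S4 would additionally require R to be reflexive. The strongest is K4.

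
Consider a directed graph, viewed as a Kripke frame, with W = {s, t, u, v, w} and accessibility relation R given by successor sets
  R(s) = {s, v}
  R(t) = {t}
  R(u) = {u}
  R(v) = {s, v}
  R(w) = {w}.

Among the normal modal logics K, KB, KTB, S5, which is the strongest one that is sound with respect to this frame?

S5

Symmetric (axiom B): yes — every pair in R has its reverse in R.
Reflexive (axiom T): yes — every world is R-related to itself.
Euclidean (axiom 5): yes — any two successors of a common world are R-related.
So F validates K, KB, KTB, S5. The strongest is S5.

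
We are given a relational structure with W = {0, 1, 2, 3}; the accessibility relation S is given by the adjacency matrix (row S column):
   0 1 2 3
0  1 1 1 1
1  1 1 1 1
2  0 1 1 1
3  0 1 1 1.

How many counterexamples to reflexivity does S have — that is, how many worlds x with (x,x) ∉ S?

0

S is reflexive; there are no such worlds.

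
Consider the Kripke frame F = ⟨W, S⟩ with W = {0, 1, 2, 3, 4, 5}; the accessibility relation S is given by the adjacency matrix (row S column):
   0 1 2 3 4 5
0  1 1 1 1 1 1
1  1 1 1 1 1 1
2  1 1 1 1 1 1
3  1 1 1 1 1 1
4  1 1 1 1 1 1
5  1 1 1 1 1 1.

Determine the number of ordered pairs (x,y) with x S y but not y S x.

S is symmetric; there are no such tuples.

0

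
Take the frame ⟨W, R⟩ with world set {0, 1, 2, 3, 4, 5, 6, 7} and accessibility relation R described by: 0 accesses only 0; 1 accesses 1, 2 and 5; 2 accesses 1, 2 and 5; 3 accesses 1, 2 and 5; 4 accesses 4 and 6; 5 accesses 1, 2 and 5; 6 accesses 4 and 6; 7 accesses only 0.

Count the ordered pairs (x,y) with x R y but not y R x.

Enumerating: (3,1), (3,2), (3,5), (7,0).

4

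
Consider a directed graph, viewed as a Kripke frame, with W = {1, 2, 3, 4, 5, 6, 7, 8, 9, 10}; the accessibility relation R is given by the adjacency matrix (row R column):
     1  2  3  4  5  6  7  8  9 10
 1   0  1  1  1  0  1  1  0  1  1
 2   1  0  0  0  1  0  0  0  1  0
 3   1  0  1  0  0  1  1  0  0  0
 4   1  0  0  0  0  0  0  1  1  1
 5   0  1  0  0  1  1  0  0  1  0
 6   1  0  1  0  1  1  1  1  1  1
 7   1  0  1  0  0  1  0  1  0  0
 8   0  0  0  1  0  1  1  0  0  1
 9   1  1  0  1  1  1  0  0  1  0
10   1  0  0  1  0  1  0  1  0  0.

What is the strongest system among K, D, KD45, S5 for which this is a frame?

D

Serial (axiom D): yes — every world has a successor (e.g. 1 R 10).
Euclidean (axiom 5): no — 1 R 10 and 1 R 2, but not 10 R 2.
Transitive (axiom 4): no — 1 R 10 and 10 R 8, but not 1 R 8.
Reflexive (axiom T): no — 1 is not related to itself.
So F validates K, D; KD45 would additionally require R to be Euclidean and transitive. The strongest is D.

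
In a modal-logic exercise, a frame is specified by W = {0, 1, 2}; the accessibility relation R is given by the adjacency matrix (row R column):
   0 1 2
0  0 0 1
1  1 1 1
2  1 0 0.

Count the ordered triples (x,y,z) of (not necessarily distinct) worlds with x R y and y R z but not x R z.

2

Enumerating: (0,2,0), (2,0,2).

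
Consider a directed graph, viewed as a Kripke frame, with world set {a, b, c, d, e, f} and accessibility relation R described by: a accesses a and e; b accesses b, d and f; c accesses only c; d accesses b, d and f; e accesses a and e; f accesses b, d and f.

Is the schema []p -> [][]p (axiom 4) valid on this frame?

Axiom 4 corresponds to the accessibility relation being transitive.
Transitive: yes — every two-step R-path is closed by a direct edge.

Yes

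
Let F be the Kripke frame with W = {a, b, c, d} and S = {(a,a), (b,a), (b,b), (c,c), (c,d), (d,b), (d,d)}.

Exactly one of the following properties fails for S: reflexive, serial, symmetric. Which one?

symmetric

Reflexive: yes — every world is S-related to itself.
Serial: yes — every world has a successor (e.g. a S a).
Symmetric: no — b S a but not a S b.
Only symmetric fails.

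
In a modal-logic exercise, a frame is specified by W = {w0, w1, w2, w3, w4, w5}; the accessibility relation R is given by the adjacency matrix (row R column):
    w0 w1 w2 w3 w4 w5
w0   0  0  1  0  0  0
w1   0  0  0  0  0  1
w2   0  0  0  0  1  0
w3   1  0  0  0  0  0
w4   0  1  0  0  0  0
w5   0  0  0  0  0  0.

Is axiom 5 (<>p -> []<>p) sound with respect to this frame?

Axiom 5 corresponds to the accessibility relation being Euclidean.
Euclidean: no — w0 R w2 and w0 R w2, but not w2 R w2.

No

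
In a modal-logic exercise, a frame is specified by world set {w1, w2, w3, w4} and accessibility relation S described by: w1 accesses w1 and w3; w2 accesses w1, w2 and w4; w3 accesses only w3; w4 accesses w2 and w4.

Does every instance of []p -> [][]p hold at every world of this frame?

No

By correspondence theory, 4 is valid on a frame iff S is transitive.
Transitive: no — w2 S w1 and w1 S w3, but not w2 S w3.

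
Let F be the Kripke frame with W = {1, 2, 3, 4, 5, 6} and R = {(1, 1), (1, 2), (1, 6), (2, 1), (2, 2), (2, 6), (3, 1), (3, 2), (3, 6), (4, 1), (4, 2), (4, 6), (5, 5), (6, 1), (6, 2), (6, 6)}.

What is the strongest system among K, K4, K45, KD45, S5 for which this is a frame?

KD45

Transitive (axiom 4): yes — every two-step R-path is closed by a direct edge.
Euclidean (axiom 5): yes — any two successors of a common world are R-related.
Serial (axiom D): yes — every world has a successor (e.g. 1 R 1).
Reflexive (axiom T): no — 3 is not related to itself.
So F validates K, K4, K45, KD45; S5 would additionally require R to be reflexive. The strongest is KD45.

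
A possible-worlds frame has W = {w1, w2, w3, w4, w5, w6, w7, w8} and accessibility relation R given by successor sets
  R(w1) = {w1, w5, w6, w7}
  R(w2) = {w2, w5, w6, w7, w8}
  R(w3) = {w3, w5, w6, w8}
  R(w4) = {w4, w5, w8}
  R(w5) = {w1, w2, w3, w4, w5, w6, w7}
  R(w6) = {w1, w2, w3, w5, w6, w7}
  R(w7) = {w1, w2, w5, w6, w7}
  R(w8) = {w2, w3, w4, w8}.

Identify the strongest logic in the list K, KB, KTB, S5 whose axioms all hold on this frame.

KTB

Symmetric (axiom B): yes — every pair in R has its reverse in R.
Reflexive (axiom T): yes — every world is R-related to itself.
Euclidean (axiom 5): no — w2 R w5 and w2 R w8, but not w5 R w8.
So F validates K, KB, KTB; S5 would additionally require R to be Euclidean. The strongest is KTB.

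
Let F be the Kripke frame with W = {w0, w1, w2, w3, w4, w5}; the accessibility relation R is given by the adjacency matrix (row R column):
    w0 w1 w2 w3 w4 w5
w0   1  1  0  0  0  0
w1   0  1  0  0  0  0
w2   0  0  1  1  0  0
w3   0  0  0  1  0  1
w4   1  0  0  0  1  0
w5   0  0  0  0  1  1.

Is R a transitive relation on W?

Transitive: no — w2 R w3 and w3 R w5, but not w2 R w5.

No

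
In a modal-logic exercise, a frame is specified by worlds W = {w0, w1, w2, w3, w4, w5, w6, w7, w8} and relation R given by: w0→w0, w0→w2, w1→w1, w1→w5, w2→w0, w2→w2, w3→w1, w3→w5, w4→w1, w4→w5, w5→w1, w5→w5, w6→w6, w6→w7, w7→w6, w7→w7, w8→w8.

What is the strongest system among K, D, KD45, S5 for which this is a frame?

KD45

Serial (axiom D): yes — every world has a successor (e.g. w0 R w0).
Euclidean (axiom 5): yes — any two successors of a common world are R-related.
Transitive (axiom 4): yes — every two-step R-path is closed by a direct edge.
Reflexive (axiom T): no — w3 is not related to itself.
So F validates K, D, KD45; S5 would additionally require R to be reflexive. The strongest is KD45.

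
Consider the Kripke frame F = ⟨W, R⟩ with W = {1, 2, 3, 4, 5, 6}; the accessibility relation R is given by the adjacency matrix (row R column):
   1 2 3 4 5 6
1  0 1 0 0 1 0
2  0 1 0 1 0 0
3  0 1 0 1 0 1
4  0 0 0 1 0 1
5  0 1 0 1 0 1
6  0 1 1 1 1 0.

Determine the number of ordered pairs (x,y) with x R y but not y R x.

Enumerating: (1,2), (1,5), (2,4), (3,2), (3,4), (5,2), (5,4), (6,2).

8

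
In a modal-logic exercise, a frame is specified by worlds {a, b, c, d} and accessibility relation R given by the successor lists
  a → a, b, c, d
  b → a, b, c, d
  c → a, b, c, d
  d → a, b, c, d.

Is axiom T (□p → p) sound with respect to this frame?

Axiom T corresponds to the accessibility relation being reflexive.
Reflexive: yes — every world is R-related to itself.

Yes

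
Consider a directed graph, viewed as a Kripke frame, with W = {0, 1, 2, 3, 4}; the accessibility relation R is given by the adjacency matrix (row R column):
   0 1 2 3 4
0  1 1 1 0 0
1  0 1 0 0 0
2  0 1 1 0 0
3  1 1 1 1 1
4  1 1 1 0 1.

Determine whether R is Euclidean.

No

Euclidean: no — 0 R 1 and 0 R 2, but not 1 R 2.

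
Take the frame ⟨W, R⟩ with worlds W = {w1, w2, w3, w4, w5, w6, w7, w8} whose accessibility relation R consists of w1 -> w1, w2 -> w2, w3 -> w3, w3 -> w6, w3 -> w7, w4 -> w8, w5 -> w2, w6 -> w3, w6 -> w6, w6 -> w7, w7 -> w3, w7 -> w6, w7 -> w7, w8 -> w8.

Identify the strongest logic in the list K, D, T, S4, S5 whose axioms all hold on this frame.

Serial (axiom D): yes — every world has a successor (e.g. w1 R w1).
Reflexive (axiom T): no — w4 is not related to itself.
Transitive (axiom 4): yes — every two-step R-path is closed by a direct edge.
Euclidean (axiom 5): yes — any two successors of a common world are R-related.
So F validates K, D; T would additionally require R to be reflexive. The strongest is D.

D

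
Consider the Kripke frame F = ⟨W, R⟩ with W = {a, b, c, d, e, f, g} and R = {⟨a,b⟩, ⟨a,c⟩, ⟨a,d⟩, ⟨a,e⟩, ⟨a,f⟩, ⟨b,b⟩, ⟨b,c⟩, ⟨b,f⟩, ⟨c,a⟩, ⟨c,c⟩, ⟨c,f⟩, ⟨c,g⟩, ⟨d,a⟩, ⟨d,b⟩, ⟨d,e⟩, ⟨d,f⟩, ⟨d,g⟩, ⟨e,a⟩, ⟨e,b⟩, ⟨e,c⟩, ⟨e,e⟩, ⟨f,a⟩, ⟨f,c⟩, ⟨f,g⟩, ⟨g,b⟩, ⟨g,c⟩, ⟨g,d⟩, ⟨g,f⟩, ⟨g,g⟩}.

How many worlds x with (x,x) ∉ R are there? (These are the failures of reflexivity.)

Enumerating: a, d, f.

3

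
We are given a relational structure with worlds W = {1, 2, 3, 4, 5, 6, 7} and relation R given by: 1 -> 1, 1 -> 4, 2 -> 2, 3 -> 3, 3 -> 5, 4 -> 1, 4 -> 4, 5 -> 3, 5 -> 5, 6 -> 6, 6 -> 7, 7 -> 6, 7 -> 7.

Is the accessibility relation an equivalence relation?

Reflexive: yes — every world is R-related to itself.
Symmetric: yes — every pair in R has its reverse in R.
Transitive: yes — every two-step R-path is closed by a direct edge.
So R is an equivalence relation.

Yes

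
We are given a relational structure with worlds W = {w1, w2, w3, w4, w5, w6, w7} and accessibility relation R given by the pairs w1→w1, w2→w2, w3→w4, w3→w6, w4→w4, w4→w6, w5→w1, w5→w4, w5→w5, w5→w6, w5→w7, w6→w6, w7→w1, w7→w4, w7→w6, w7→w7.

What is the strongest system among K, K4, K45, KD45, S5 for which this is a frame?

Transitive (axiom 4): yes — every two-step R-path is closed by a direct edge.
Euclidean (axiom 5): no — w3 R w6 and w3 R w4, but not w6 R w4.
Serial (axiom D): yes — every world has a successor (e.g. w1 R w1).
Reflexive (axiom T): no — w3 is not related to itself.
So F validates K, K4; K45 would additionally require R to be Euclidean. The strongest is K4.

K4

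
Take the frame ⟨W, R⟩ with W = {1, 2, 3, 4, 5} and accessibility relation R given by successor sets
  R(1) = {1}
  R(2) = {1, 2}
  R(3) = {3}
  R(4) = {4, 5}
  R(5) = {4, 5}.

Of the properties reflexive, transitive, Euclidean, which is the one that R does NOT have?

Euclidean

Reflexive: yes — every world is R-related to itself.
Transitive: yes — every two-step R-path is closed by a direct edge.
Euclidean: no — 2 R 1 and 2 R 2, but not 1 R 2.
Only Euclidean fails.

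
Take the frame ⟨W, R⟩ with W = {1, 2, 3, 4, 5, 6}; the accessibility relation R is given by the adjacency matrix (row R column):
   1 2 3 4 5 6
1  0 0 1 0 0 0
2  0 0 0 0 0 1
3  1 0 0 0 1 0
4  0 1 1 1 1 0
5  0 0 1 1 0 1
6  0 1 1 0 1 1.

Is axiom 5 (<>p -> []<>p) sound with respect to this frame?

By correspondence theory, 5 is valid on a frame iff R is Euclidean.
Euclidean: no — 3 R 1 and 3 R 5, but not 1 R 5.

No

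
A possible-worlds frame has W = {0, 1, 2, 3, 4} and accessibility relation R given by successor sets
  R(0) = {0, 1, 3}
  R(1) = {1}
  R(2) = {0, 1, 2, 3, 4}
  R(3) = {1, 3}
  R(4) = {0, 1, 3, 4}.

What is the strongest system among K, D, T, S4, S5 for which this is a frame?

Serial (axiom D): yes — every world has a successor (e.g. 0 R 0).
Reflexive (axiom T): yes — every world is R-related to itself.
Transitive (axiom 4): yes — every two-step R-path is closed by a direct edge.
Euclidean (axiom 5): no — 0 R 1 and 0 R 3, but not 1 R 3.
So F validates K, D, T, S4; S5 would additionally require R to be Euclidean. The strongest is S4.

S4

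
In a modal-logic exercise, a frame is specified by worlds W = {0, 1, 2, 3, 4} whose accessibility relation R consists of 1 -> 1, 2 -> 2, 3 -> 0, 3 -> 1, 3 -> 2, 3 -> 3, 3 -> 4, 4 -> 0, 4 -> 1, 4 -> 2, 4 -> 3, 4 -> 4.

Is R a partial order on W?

Reflexive: no — 0 is not related to itself.
Transitive: yes — every two-step R-path is closed by a direct edge.
Antisymmetric: no — 3 R 4 and 4 R 3 with 3 ≠ 4.
So R is not a partial order.

No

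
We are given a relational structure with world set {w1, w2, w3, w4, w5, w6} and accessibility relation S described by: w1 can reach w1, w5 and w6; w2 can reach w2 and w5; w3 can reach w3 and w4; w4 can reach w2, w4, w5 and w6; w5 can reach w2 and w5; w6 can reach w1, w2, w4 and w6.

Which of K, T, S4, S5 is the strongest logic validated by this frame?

T

Reflexive (axiom T): yes — every world is S-related to itself.
Transitive (axiom 4): no — w1 S w5 and w5 S w2, but not w1 S w2.
Euclidean (axiom 5): no — w1 S w5 and w1 S w6, but not w5 S w6.
So F validates K, T; S4 would additionally require S to be transitive. The strongest is T.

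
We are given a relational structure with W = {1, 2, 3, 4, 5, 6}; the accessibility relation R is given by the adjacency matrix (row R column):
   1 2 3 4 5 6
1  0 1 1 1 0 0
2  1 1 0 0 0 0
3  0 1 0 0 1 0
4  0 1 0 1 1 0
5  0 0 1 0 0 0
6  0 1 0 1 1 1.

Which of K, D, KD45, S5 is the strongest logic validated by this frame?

Serial (axiom D): yes — every world has a successor (e.g. 1 R 2).
Euclidean (axiom 5): no — 1 R 2 and 1 R 3, but not 2 R 3.
Transitive (axiom 4): no — 1 R 3 and 3 R 5, but not 1 R 5.
Reflexive (axiom T): no — 1 is not related to itself.
So F validates K, D; KD45 would additionally require R to be Euclidean and transitive. The strongest is D.

D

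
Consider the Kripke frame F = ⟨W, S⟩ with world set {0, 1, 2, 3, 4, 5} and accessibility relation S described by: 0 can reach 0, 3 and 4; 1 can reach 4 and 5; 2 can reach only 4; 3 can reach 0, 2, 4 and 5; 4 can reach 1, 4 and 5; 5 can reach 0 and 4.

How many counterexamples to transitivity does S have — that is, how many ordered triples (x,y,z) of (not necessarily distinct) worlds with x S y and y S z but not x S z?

14

Enumerating: (0,3,2), (0,3,5), (0,4,1), (0,4,5), (1,4,1), (1,5,0), (2,4,1), (2,4,5), (3,0,3), (3,4,1), (4,5,0), (5,0,3), (5,4,1), (5,4,5).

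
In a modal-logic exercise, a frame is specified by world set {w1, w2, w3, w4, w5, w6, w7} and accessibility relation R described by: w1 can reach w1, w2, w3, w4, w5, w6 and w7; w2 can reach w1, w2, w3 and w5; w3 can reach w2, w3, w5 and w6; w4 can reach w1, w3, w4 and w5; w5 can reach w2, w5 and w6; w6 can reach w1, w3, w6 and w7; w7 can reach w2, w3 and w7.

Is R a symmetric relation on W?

Symmetric: no — w1 R w3 but not w3 R w1.

No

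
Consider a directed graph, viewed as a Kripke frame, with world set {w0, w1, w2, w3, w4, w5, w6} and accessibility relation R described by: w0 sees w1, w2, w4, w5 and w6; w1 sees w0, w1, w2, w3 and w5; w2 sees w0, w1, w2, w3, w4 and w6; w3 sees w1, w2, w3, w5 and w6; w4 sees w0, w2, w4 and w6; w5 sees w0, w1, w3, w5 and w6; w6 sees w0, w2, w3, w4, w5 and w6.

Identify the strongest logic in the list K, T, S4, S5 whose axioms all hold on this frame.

K

Reflexive (axiom T): no — w0 is not related to itself.
Transitive (axiom 4): no — w0 R w1 and w1 R w3, but not w0 R w3.
Euclidean (axiom 5): no — w0 R w1 and w0 R w4, but not w1 R w4.
So F validates K; T would additionally require R to be reflexive. The strongest is K.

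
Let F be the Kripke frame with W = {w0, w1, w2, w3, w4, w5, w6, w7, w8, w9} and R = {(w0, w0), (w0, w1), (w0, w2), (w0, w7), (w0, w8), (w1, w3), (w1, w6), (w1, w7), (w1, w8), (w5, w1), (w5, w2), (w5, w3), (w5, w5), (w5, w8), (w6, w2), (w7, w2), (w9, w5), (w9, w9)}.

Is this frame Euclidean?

No

Euclidean: no — w0 R w1 and w0 R w2, but not w1 R w2.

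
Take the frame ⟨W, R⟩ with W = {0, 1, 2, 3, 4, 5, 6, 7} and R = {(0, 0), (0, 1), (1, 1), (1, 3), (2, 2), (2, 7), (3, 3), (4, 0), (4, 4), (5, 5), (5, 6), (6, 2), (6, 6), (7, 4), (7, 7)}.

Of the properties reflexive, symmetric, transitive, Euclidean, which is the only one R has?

reflexive

Reflexive: yes — every world is R-related to itself.
Symmetric: no — 0 R 1 but not 1 R 0.
Transitive: no — 0 R 1 and 1 R 3, but not 0 R 3.
Euclidean: no — 0 R 1 and 0 R 0, but not 1 R 0.
Only reflexive holds.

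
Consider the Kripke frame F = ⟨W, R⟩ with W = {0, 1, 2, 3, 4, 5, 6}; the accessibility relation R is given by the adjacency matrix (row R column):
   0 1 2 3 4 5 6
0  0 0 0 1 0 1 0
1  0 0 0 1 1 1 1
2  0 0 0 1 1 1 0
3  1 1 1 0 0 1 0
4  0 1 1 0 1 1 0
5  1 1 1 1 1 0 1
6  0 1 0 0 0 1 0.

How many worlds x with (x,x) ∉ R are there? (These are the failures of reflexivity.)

6

Enumerating: 0, 1, 2, 3, 5, 6.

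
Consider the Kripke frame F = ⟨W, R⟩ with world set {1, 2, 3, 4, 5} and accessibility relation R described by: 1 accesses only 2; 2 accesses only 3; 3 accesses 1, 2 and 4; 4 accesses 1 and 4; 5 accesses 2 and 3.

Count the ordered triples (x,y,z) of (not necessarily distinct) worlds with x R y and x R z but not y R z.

Enumerating: (1,2,2), (2,3,3), (3,1,1), (3,1,4), (3,2,1), (3,2,2), (3,2,4), (3,4,2), (4,1,1), (4,1,4), (5,2,2), (5,3,3).

12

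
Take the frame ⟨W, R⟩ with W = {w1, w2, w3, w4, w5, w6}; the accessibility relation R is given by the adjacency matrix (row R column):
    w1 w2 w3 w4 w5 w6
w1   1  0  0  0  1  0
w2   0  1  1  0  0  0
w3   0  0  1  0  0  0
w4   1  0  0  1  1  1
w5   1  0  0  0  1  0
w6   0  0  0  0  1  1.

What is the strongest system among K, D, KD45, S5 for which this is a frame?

Serial (axiom D): yes — every world has a successor (e.g. w1 R w1).
Euclidean (axiom 5): no — w4 R w1 and w4 R w6, but not w1 R w6.
Transitive (axiom 4): no — w6 R w5 and w5 R w1, but not w6 R w1.
Reflexive (axiom T): yes — every world is R-related to itself.
So F validates K, D; KD45 would additionally require R to be Euclidean and transitive. The strongest is D.

D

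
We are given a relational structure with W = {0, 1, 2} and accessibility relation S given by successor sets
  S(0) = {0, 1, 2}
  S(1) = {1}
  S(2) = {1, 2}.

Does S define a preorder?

Reflexive: yes — every world is S-related to itself.
Transitive: yes — every two-step S-path is closed by a direct edge.
So S is a preorder.

Yes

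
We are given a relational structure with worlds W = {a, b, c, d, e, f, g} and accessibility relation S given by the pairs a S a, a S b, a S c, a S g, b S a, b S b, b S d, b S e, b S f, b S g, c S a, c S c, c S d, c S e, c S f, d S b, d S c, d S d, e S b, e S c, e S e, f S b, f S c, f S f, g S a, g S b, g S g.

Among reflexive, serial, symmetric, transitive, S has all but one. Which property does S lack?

transitive

Reflexive: yes — every world is S-related to itself.
Serial: yes — every world has a successor (e.g. a S a).
Symmetric: yes — every pair in S has its reverse in S.
Transitive: no — a S b and b S d, but not a S d.
Only transitive fails.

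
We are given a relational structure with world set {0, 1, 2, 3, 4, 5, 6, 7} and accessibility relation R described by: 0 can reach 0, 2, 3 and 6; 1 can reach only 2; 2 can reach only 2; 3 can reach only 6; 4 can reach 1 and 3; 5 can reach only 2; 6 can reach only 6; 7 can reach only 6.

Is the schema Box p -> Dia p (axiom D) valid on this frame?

The schema D characterises exactly the serial frames.
Serial: yes — every world has a successor (e.g. 0 R 0).

Yes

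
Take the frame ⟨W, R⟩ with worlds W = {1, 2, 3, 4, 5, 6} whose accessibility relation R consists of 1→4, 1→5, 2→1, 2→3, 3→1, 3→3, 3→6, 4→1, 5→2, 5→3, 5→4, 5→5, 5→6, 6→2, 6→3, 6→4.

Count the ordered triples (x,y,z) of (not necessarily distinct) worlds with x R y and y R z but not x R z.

20

Enumerating: (1,4,1), (1,5,2), (1,5,3), (1,5,6), (2,1,4), (2,1,5), (2,3,6), (3,1,4), (3,1,5), (3,6,2), (3,6,4), (4,1,4), … and 8 more.
Total: 20.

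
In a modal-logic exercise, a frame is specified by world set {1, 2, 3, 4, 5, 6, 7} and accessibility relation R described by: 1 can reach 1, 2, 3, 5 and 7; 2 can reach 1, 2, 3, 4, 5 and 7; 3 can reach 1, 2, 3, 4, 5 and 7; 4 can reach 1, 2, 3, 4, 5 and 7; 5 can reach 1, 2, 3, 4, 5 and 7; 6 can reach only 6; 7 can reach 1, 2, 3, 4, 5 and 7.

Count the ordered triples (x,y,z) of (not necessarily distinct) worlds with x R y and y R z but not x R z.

Enumerating: (1,2,4), (1,3,4), (1,5,4), (1,7,4).

4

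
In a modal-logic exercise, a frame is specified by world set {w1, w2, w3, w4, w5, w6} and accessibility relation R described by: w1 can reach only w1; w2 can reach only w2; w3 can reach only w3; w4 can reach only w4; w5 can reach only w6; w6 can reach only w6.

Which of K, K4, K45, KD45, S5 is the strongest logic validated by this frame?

KD45

Transitive (axiom 4): yes — every two-step R-path is closed by a direct edge.
Euclidean (axiom 5): yes — any two successors of a common world are R-related.
Serial (axiom D): yes — every world has a successor (e.g. w1 R w1).
Reflexive (axiom T): no — w5 is not related to itself.
So F validates K, K4, K45, KD45; S5 would additionally require R to be reflexive. The strongest is KD45.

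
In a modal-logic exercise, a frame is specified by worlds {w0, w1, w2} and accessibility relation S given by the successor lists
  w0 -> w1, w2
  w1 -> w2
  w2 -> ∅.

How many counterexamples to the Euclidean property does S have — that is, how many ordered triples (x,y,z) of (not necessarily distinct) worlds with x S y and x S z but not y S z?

4

Enumerating: (w0,w1,w1), (w0,w2,w1), (w0,w2,w2), (w1,w2,w2).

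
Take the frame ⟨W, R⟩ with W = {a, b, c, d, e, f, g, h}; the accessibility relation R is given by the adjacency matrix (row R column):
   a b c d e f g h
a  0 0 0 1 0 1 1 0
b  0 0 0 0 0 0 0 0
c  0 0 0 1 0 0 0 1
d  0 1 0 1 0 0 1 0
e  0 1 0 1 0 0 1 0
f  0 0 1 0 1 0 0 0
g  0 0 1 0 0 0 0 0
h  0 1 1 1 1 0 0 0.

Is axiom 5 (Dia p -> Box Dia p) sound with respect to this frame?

No

The schema 5 characterises exactly the Euclidean frames.
Euclidean: no — a R d and a R f, but not d R f.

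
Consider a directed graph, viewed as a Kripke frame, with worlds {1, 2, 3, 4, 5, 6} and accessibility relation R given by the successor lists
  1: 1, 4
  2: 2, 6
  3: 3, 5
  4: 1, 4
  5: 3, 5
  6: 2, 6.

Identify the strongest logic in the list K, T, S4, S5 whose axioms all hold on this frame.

Reflexive (axiom T): yes — every world is R-related to itself.
Transitive (axiom 4): yes — every two-step R-path is closed by a direct edge.
Euclidean (axiom 5): yes — any two successors of a common world are R-related.
So F validates K, T, S4, S5. The strongest is S5.

S5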